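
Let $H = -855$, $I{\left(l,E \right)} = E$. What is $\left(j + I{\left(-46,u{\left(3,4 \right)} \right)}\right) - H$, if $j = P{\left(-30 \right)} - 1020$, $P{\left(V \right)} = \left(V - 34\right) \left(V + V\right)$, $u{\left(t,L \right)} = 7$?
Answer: $3682$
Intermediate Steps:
$P{\left(V \right)} = 2 V \left(-34 + V\right)$ ($P{\left(V \right)} = \left(-34 + V\right) 2 V = 2 V \left(-34 + V\right)$)
$j = 2820$ ($j = 2 \left(-30\right) \left(-34 - 30\right) - 1020 = 2 \left(-30\right) \left(-64\right) - 1020 = 3840 - 1020 = 2820$)
$\left(j + I{\left(-46,u{\left(3,4 \right)} \right)}\right) - H = \left(2820 + 7\right) - -855 = 2827 + 855 = 3682$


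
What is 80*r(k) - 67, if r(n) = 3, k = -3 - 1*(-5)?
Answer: 173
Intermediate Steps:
k = 2 (k = -3 + 5 = 2)
80*r(k) - 67 = 80*3 - 67 = 240 - 67 = 173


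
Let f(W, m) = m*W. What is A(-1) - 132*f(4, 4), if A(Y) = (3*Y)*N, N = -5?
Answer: -2097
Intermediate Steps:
A(Y) = -15*Y (A(Y) = (3*Y)*(-5) = -15*Y)
f(W, m) = W*m
A(-1) - 132*f(4, 4) = -15*(-1) - 528*4 = 15 - 132*16 = 15 - 2112 = -2097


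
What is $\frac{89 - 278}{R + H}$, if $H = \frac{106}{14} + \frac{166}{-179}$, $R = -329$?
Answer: $\frac{236817}{403912} \approx 0.58631$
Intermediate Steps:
$H = \frac{8325}{1253}$ ($H = 106 \cdot \frac{1}{14} + 166 \left(- \frac{1}{179}\right) = \frac{53}{7} - \frac{166}{179} = \frac{8325}{1253} \approx 6.6441$)
$\frac{89 - 278}{R + H} = \frac{89 - 278}{-329 + \frac{8325}{1253}} = - \frac{189}{- \frac{403912}{1253}} = \left(-189\right) \left(- \frac{1253}{403912}\right) = \frac{236817}{403912}$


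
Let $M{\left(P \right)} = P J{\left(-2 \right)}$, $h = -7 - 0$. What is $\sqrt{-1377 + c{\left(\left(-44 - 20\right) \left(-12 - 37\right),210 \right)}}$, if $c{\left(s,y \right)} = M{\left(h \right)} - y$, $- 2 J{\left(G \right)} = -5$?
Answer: $\frac{i \sqrt{6418}}{2} \approx 40.056 i$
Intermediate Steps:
$J{\left(G \right)} = \frac{5}{2}$ ($J{\left(G \right)} = \left(- \frac{1}{2}\right) \left(-5\right) = \frac{5}{2}$)
$h = -7$ ($h = -7 + 0 = -7$)
$M{\left(P \right)} = \frac{5 P}{2}$ ($M{\left(P \right)} = P \frac{5}{2} = \frac{5 P}{2}$)
$c{\left(s,y \right)} = - \frac{35}{2} - y$ ($c{\left(s,y \right)} = \frac{5}{2} \left(-7\right) - y = - \frac{35}{2} - y$)
$\sqrt{-1377 + c{\left(\left(-44 - 20\right) \left(-12 - 37\right),210 \right)}} = \sqrt{-1377 - \frac{455}{2}} = \sqrt{- \frac{3209}{2}} = \frac{i \sqrt{6418}}{2}$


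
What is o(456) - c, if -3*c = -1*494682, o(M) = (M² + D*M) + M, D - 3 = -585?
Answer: -221894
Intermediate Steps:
D = -582 (D = 3 - 585 = -582)
o(M) = M² - 581*M (o(M) = (M² - 582*M) + M = M² - 581*M)
c = 164894 (c = -(-1)*494682/3 = -⅓*(-494682) = 164894)
o(456) - c = 456*(-581 + 456) - 1*164894 = 456*(-125) - 164894 = -57000 - 164894 = -221894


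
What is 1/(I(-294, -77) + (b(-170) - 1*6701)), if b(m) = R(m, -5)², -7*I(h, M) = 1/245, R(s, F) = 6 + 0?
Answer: -1715/11430476 ≈ -0.00015004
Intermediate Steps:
R(s, F) = 6
I(h, M) = -1/1715 (I(h, M) = -⅐/245 = -⅐*1/245 = -1/1715)
b(m) = 36 (b(m) = 6² = 36)
1/(I(-294, -77) + (b(-170) - 1*6701)) = 1/(-1/1715 + (36 - 1*6701)) = 1/(-1/1715 + (36 - 6701)) = 1/(-1/1715 - 6665) = 1/(-11430476/1715) = -1715/11430476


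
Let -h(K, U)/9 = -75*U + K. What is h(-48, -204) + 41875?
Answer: -95393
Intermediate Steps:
h(K, U) = -9*K + 675*U (h(K, U) = -9*(-75*U + K) = -9*(K - 75*U) = -9*K + 675*U)
h(-48, -204) + 41875 = (-9*(-48) + 675*(-204)) + 41875 = (432 - 137700) + 41875 = -137268 + 41875 = -95393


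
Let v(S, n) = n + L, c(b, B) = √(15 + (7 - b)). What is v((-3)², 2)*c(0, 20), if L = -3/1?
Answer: -√22 ≈ -4.6904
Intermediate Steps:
L = -3 (L = -3*1 = -3)
c(b, B) = √(22 - b)
v(S, n) = -3 + n (v(S, n) = n - 3 = -3 + n)
v((-3)², 2)*c(0, 20) = (-3 + 2)*√(22 - 1*0) = -√(22 + 0) = -√22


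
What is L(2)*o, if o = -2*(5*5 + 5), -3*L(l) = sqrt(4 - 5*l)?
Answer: 20*I*sqrt(6) ≈ 48.99*I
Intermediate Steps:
L(l) = -sqrt(4 - 5*l)/3
o = -60 (o = -2*(25 + 5) = -2*30 = -60)
L(2)*o = -sqrt(4 - 5*2)/3*(-60) = -sqrt(4 - 10)/3*(-60) = -I*sqrt(6)/3*(-60) = 20*I*sqrt(6)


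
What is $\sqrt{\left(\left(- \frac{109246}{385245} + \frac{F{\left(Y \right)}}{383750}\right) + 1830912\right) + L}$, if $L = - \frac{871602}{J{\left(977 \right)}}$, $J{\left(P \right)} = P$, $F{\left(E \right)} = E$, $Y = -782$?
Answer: $\frac{\sqrt{67872389467381235929860561803}}{192583333425} \approx 1352.8$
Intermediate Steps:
$L = - \frac{871602}{977} \approx -892.12$
$\sqrt{\left(\left(- \frac{109246}{385245} + \frac{F{\left(Y \right)}}{383750}\right) + 1830912\right) + L} = \sqrt{\left(\left(- \frac{109246}{385245} - \frac{782}{383750}\right) + 1830912\right) - \frac{871602}{977}} = \sqrt{\left(\left(\left(-109246\right) \frac{1}{385245} - \frac{391}{191875}\right) + 1830912\right) - \frac{871602}{977}} = \sqrt{\left(\left(- \frac{109246}{385245} - \frac{391}{191875}\right) + 1830912\right) - \frac{871602}{977}} = \sqrt{\left(- \frac{4222441409}{14783776875} + 1830912\right) - \frac{871602}{977}} = \sqrt{\frac{27067790263318591}{14783776875} - \frac{871602}{977}} = \sqrt{\frac{26432345517770459657}{14443750006875}} = \frac{\sqrt{67872389467381235929860561803}}{192583333425}$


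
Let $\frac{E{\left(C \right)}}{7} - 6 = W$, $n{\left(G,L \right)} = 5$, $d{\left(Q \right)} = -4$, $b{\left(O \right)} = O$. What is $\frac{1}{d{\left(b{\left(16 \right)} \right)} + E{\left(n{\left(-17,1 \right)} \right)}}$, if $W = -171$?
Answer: $- \frac{1}{1159} \approx -0.00086281$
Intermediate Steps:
$E{\left(C \right)} = -1155$ ($E{\left(C \right)} = 42 + 7 \left(-171\right) = 42 - 1197 = -1155$)
$\frac{1}{d{\left(b{\left(16 \right)} \right)} + E{\left(n{\left(-17,1 \right)} \right)}} = \frac{1}{-4 - 1155} = \frac{1}{-1159} = - \frac{1}{1159}$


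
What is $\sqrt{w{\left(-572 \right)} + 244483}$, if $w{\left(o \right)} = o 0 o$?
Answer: $\sqrt{244483} \approx 494.45$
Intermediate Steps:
$w{\left(o \right)} = 0$ ($w{\left(o \right)} = 0 o = 0$)
$\sqrt{w{\left(-572 \right)} + 244483} = \sqrt{0 + 244483} = \sqrt{244483}$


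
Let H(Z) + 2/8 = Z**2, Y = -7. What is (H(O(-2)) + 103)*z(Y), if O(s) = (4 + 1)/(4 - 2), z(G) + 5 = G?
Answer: -1308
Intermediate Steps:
z(G) = -5 + G
O(s) = 5/2
H(Z) = -1/4 + Z**2
(H(O(-2)) + 103)*z(Y) = ((-1/4 + (5/2)**2) + 103)*(-5 - 7) = ((-1/4 + 25/4) + 103)*(-12) = (6 + 103)*(-12) = 109*(-12) = -1308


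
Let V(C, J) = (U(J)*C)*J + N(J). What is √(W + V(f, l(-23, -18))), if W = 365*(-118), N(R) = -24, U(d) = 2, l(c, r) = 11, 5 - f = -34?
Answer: 2*I*√10559 ≈ 205.51*I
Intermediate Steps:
f = 39 (f = 5 - 1*(-34) = 5 + 34 = 39)
V(C, J) = -24 + 2*C*J (V(C, J) = (2*C)*J - 24 = 2*C*J - 24 = -24 + 2*C*J)
W = -43070
√(W + V(f, l(-23, -18))) = √(-43070 + (-24 + 2*39*11)) = √(-43070 + (-24 + 858)) = √(-43070 + 834) = √(-42236) = 2*I*√10559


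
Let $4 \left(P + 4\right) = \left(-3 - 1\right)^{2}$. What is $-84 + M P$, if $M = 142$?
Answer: $-84$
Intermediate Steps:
$P = 0$ ($P = -4 + \frac{\left(-3 - 1\right)^{2}}{4} = -4 + \frac{\left(-4\right)^{2}}{4} = -4 + \frac{1}{4} \cdot 16 = -4 + 4 = 0$)
$-84 + M P = -84 + 142 \cdot 0 = -84 + 0 = -84$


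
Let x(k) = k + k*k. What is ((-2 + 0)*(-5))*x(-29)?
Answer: 8120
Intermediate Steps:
x(k) = k + k**2
((-2 + 0)*(-5))*x(-29) = ((-2 + 0)*(-5))*(-29*(1 - 29)) = (-2*(-5))*(-29*(-28)) = 10*812 = 8120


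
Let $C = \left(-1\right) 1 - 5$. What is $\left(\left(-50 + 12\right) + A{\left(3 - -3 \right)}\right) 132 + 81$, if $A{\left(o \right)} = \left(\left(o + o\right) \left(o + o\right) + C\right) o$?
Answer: $104361$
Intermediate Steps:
$C = -6$ ($C = -1 - 5 = -6$)
$A{\left(o \right)} = o \left(-6 + 4 o^{2}\right)$ ($A{\left(o \right)} = \left(\left(o + o\right) \left(o + o\right) - 6\right) o = \left(2 o 2 o - 6\right) o = \left(4 o^{2} - 6\right) o = \left(-6 + 4 o^{2}\right) o = o \left(-6 + 4 o^{2}\right)$)
$\left(\left(-50 + 12\right) + A{\left(3 - -3 \right)}\right) 132 + 81 = \left(\left(-50 + 12\right) - \left(- 4 \left(3 - -3\right)^{3} + 6 \left(3 - -3\right)\right)\right) 132 + 81 = \left(-38 - \left(- 4 \left(3 + 3\right)^{3} + 6 \left(3 + 3\right)\right)\right) 132 + 81 = \left(-38 + \left(\left(-6\right) 6 + 4 \cdot 6^{3}\right)\right) 132 + 81 = \left(-38 + \left(-36 + 4 \cdot 216\right)\right) 132 + 81 = \left(-38 + \left(-36 + 864\right)\right) 132 + 81 = \left(-38 + 828\right) 132 + 81 = 790 \cdot 132 + 81 = 104280 + 81 = 104361$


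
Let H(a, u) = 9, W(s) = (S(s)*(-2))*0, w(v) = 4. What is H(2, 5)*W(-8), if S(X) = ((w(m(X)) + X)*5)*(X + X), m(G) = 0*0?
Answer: 0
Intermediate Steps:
m(G) = 0
S(X) = 2*X*(20 + 5*X) (S(X) = ((4 + X)*5)*(X + X) = (20 + 5*X)*(2*X) = 2*X*(20 + 5*X))
W(s) = 0 (W(s) = ((10*s*(4 + s))*(-2))*0 = -20*s*(4 + s)*0 = 0)
H(2, 5)*W(-8) = 9*0 = 0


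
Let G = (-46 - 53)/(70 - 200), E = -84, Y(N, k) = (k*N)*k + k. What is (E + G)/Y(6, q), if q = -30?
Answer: -3607/232700 ≈ -0.015501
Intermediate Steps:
Y(N, k) = k + N*k**2 (Y(N, k) = (N*k)*k + k = N*k**2 + k = k + N*k**2)
G = 99/130 (G = -99/(-130) = -99*(-1/130) = 99/130 ≈ 0.76154)
(E + G)/Y(6, q) = (-84 + 99/130)/((-30*(1 + 6*(-30)))) = -10821*(-1/(30*(1 - 180)))/130 = -10821/(130*((-30*(-179)))) = -10821/130/5370 = -10821/130*1/5370 = -3607/232700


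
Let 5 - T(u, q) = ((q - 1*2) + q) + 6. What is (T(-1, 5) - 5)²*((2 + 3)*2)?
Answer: 1960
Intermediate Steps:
T(u, q) = 1 - 2*q (T(u, q) = 5 - (((q - 1*2) + q) + 6) = 5 - (((q - 2) + q) + 6) = 5 - (((-2 + q) + q) + 6) = 5 - ((-2 + 2*q) + 6) = 5 - (4 + 2*q) = 5 + (-4 - 2*q) = 1 - 2*q)
(T(-1, 5) - 5)²*((2 + 3)*2) = ((1 - 2*5) - 5)²*((2 + 3)*2) = ((1 - 10) - 5)²*(5*2) = (-9 - 5)²*10 = (-14)²*10 = 196*10 = 1960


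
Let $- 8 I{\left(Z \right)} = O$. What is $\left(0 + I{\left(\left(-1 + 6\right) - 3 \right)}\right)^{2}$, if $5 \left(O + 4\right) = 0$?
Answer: $\frac{1}{4} \approx 0.25$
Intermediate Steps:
$O = -4$ ($O = -4 + \frac{1}{5} \cdot 0 = -4 + 0 = -4$)
$I{\left(Z \right)} = \frac{1}{2}$ ($I{\left(Z \right)} = \left(- \frac{1}{8}\right) \left(-4\right) = \frac{1}{2}$)
$\left(0 + I{\left(\left(-1 + 6\right) - 3 \right)}\right)^{2} = \left(0 + \frac{1}{2}\right)^{2} = \left(\frac{1}{2}\right)^{2} = \frac{1}{4}$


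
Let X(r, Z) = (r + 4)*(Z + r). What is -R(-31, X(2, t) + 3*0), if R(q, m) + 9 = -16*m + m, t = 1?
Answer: 279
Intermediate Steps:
X(r, Z) = (4 + r)*(Z + r)
R(q, m) = -9 - 15*m (R(q, m) = -9 + (-16*m + m) = -9 - 15*m)
-R(-31, X(2, t) + 3*0) = -(-9 - 15*((2**2 + 4*1 + 4*2 + 1*2) + 3*0)) = -(-9 - 15*((4 + 4 + 8 + 2) + 0)) = -(-9 - 15*(18 + 0)) = -(-9 - 15*18) = -(-9 - 270) = -1*(-279) = 279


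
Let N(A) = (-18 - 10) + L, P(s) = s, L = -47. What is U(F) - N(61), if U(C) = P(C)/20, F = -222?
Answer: 639/10 ≈ 63.900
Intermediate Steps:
N(A) = -75 (N(A) = (-18 - 10) - 47 = -28 - 47 = -75)
U(C) = C/20
U(F) - N(61) = (1/20)*(-222) - 1*(-75) = -111/10 + 75 = 639/10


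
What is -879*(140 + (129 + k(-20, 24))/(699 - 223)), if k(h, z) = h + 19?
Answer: -14672268/119 ≈ -1.2330e+5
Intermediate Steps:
k(h, z) = 19 + h
-879*(140 + (129 + k(-20, 24))/(699 - 223)) = -879*(140 + (129 + (19 - 20))/(699 - 223)) = -879*(140 + (129 - 1)/476) = -879*(140 + 128*(1/476)) = -879*(140 + 32/119) = -879*16692/119 = -14672268/119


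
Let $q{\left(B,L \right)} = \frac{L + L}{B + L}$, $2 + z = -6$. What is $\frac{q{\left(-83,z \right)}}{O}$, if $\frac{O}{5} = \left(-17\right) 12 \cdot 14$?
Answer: $- \frac{2}{162435} \approx -1.2313 \cdot 10^{-5}$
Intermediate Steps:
$z = -8$ ($z = -2 - 6 = -8$)
$q{\left(B,L \right)} = \frac{2 L}{B + L}$
$O = -14280$ ($O = 5 \left(-17\right) 12 \cdot 14 = 5 \left(\left(-204\right) 14\right) = 5 \left(-2856\right) = -14280$)
$\frac{q{\left(-83,z \right)}}{O} = \frac{2 \left(-8\right) \frac{1}{-83 - 8}}{-14280} = 2 \left(-8\right) \frac{1}{-91} \left(- \frac{1}{14280}\right) = 2 \left(-8\right) \left(- \frac{1}{91}\right) \left(- \frac{1}{14280}\right) = \frac{16}{91} \left(- \frac{1}{14280}\right) = - \frac{2}{162435}$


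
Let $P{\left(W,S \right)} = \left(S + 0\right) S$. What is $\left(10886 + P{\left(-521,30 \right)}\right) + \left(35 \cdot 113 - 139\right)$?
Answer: $15602$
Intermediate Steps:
$P{\left(W,S \right)} = S^{2}$ ($P{\left(W,S \right)} = S S = S^{2}$)
$\left(10886 + P{\left(-521,30 \right)}\right) + \left(35 \cdot 113 - 139\right) = \left(10886 + 30^{2}\right) + \left(35 \cdot 113 - 139\right) = \left(10886 + 900\right) + \left(3955 - 139\right) = 11786 + 3816 = 15602$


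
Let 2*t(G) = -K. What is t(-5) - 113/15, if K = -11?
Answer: -61/30 ≈ -2.0333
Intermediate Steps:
t(G) = 11/2 (t(G) = (-1*(-11))/2 = (½)*11 = 11/2)
t(-5) - 113/15 = 11/2 - 113/15 = -61/30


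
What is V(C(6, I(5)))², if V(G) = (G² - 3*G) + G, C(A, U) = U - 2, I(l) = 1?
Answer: 9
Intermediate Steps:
C(A, U) = -2 + U
V(G) = G² - 2*G
V(C(6, I(5)))² = ((-2 + 1)*(-2 + (-2 + 1)))² = (-(-2 - 1))² = (-1*(-3))² = 3² = 9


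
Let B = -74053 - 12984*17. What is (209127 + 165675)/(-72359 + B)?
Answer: -62467/61190 ≈ -1.0209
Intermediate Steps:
B = -294781 (B = -74053 - 220728 = -294781)
(209127 + 165675)/(-72359 + B) = (209127 + 165675)/(-72359 - 294781) = 374802/(-367140) = 374802*(-1/367140) = -62467/61190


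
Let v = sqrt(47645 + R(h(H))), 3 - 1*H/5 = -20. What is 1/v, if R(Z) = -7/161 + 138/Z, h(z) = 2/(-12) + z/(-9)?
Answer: sqrt(1368003666210)/255272190 ≈ 0.0045818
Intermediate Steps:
H = 115 (H = 15 - 5*(-20) = 15 + 100 = 115)
h(z) = -1/6 - z/9 (h(z) = 2*(-1/12) + z*(-1/9) = -1/6 - z/9)
R(Z) = -1/23 + 138/Z (R(Z) = -7*1/161 + 138/Z = -1/23 + 138/Z)
v = sqrt(1368003666210)/5359 (v = sqrt(47645 + (3174 - (-1/6 - 1/9*115))/(23*(-1/6 - 1/9*115))) = sqrt(47645 + (3174 - (-1/6 - 115/9))/(23*(-1/6 - 115/9))) = sqrt(47645 + (3174 - 1*(-233/18))/(23*(-233/18))) = sqrt(47645 + (1/23)*(-18/233)*(3174 + 233/18)) = sqrt(47645 + (1/23)*(-18/233)*(57365/18)) = sqrt(47645 - 57365/5359) = sqrt(255272190/5359) = sqrt(1368003666210)/5359 ≈ 218.25)
1/v = 1/(sqrt(1368003666210)/5359) = sqrt(1368003666210)/255272190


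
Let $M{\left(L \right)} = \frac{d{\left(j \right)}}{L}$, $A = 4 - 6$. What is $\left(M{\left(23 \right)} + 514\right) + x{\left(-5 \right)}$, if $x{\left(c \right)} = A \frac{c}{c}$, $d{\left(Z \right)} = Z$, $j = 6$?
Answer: $\frac{11782}{23} \approx 512.26$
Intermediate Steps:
$A = -2$ ($A = 4 - 6 = -2$)
$M{\left(L \right)} = \frac{6}{L}$
$x{\left(c \right)} = -2$ ($x{\left(c \right)} = - 2 \frac{c}{c} = \left(-2\right) 1 = -2$)
$\left(M{\left(23 \right)} + 514\right) + x{\left(-5 \right)} = \left(\frac{6}{23} + 514\right) - 2 = \frac{11828}{23} - 2 = \frac{11782}{23}$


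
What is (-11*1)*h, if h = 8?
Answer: -88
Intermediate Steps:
(-11*1)*h = -11*1*8 = -11*8 = -88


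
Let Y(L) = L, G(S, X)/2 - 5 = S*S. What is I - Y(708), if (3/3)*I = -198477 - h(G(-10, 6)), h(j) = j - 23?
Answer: -199372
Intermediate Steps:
G(S, X) = 10 + 2*S² (G(S, X) = 10 + 2*(S*S) = 10 + 2*S²)
h(j) = -23 + j
I = -198664 (I = -198477 - (-23 + (10 + 2*(-10)²)) = -198477 - (-23 + (10 + 2*100)) = -198477 - (-23 + (10 + 200)) = -198477 - (-23 + 210) = -198477 - 1*187 = -198477 - 187 = -198664)
I - Y(708) = -198664 - 1*708 = -198664 - 708 = -199372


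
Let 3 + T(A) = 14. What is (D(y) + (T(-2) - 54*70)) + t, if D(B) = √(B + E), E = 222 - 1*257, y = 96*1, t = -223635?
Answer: -227404 + √61 ≈ -2.2740e+5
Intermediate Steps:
T(A) = 11 (T(A) = -3 + 14 = 11)
y = 96
E = -35 (E = 222 - 257 = -35)
D(B) = √(-35 + B) (D(B) = √(B - 35) = √(-35 + B))
(D(y) + (T(-2) - 54*70)) + t = (√(-35 + 96) + (11 - 54*70)) - 223635 = (√61 + (11 - 3780)) - 223635 = (√61 - 3769) - 223635 = (-3769 + √61) - 223635 = -227404 + √61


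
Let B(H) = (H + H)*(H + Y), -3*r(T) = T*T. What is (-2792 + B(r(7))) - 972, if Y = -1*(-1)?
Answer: -29368/9 ≈ -3263.1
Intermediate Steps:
r(T) = -T**2/3 (r(T) = -T*T/3 = -T**2/3)
Y = 1
B(H) = 2*H*(1 + H) (B(H) = (H + H)*(H + 1) = (2*H)*(1 + H) = 2*H*(1 + H))
(-2792 + B(r(7))) - 972 = (-2792 + 2*(-1/3*7**2)*(1 - 1/3*7**2)) - 972 = (-2792 + 2*(-1/3*49)*(1 - 1/3*49)) - 972 = (-2792 + 2*(-49/3)*(1 - 49/3)) - 972 = (-2792 + 2*(-49/3)*(-46/3)) - 972 = (-2792 + 4508/9) - 972 = -20620/9 - 972 = -29368/9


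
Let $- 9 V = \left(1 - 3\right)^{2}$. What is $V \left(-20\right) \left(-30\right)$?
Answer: $- \frac{800}{3} \approx -266.67$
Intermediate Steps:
$V = - \frac{4}{9}$ ($V = - \frac{\left(1 - 3\right)^{2}}{9} = - \frac{\left(-2\right)^{2}}{9} = \left(- \frac{1}{9}\right) 4 = - \frac{4}{9} \approx -0.44444$)
$V \left(-20\right) \left(-30\right) = \left(- \frac{4}{9}\right) \left(-20\right) \left(-30\right) = \frac{80}{9} \left(-30\right) = - \frac{800}{3}$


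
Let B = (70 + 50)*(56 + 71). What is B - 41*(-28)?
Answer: 16388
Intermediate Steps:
B = 15240 (B = 120*127 = 15240)
B - 41*(-28) = 15240 - 41*(-28) = 15240 + 1148 = 16388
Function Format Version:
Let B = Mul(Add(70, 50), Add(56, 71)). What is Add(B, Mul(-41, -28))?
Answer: 16388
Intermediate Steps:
B = 15240 (B = Mul(120, 127) = 15240)
Add(B, Mul(-41, -28)) = Add(15240, Mul(-41, -28)) = Add(15240, 1148) = 16388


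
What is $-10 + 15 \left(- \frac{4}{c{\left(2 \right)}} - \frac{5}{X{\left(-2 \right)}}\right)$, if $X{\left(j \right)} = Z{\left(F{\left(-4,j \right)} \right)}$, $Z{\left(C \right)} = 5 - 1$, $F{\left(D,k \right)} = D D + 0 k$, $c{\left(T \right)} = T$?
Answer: $- \frac{235}{4} \approx -58.75$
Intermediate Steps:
$F{\left(D,k \right)} = D^{2}$ ($F{\left(D,k \right)} = D^{2} + 0 = D^{2}$)
$Z{\left(C \right)} = 4$
$X{\left(j \right)} = 4$
$-10 + 15 \left(- \frac{4}{c{\left(2 \right)}} - \frac{5}{X{\left(-2 \right)}}\right) = -10 + 15 \left(- \frac{4}{2} - \frac{5}{4}\right) = -10 + 15 \left(\left(-4\right) \frac{1}{2} - \frac{5}{4}\right) = -10 + 15 \left(-2 - \frac{5}{4}\right) = -10 + 15 \left(- \frac{13}{4}\right) = -10 - \frac{195}{4} = - \frac{235}{4}$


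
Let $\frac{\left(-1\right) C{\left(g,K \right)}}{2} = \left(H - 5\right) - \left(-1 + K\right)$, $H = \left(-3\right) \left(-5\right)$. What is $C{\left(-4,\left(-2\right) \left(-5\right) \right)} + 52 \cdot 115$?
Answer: $5978$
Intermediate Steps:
$H = 15$
$C{\left(g,K \right)} = -22 + 2 K$ ($C{\left(g,K \right)} = - 2 \left(\left(15 - 5\right) - \left(-1 + K\right)\right) = - 2 \left(10 - \left(-1 + K\right)\right) = - 2 \left(11 - K\right) = -22 + 2 K$)
$C{\left(-4,\left(-2\right) \left(-5\right) \right)} + 52 \cdot 115 = \left(-22 + 2 \left(\left(-2\right) \left(-5\right)\right)\right) + 52 \cdot 115 = \left(-22 + 2 \cdot 10\right) + 5980 = \left(-22 + 20\right) + 5980 = -2 + 5980 = 5978$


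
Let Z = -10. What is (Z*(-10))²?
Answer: 10000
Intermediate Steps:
(Z*(-10))² = (-10*(-10))² = 100² = 10000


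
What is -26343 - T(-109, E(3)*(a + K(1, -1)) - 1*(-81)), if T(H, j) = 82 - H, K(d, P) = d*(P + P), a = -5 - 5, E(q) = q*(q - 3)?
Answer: -26534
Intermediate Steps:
E(q) = q*(-3 + q)
a = -10
K(d, P) = 2*P*d (K(d, P) = d*(2*P) = 2*P*d)
-26343 - T(-109, E(3)*(a + K(1, -1)) - 1*(-81)) = -26343 - (82 - 1*(-109)) = -26343 - (82 + 109) = -26343 - 1*191 = -26343 - 191 = -26534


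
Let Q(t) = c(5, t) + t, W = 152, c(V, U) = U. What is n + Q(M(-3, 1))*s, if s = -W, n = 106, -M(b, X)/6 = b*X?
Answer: -5366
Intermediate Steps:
M(b, X) = -6*X*b (M(b, X) = -6*b*X = -6*X*b)
Q(t) = 2*t (Q(t) = t + t = 2*t)
s = -152 (s = -1*152 = -152)
n + Q(M(-3, 1))*s = 106 + (2*(-6*1*(-3)))*(-152) = 106 + (2*18)*(-152) = 106 + 36*(-152) = 106 - 5472 = -5366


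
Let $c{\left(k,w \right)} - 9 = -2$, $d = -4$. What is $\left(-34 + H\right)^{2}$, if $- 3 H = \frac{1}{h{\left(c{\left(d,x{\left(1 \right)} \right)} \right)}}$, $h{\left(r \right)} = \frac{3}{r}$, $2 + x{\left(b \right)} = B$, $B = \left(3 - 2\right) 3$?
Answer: $\frac{97969}{81} \approx 1209.5$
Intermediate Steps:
$B = 3$ ($B = 1 \cdot 3 = 3$)
$x{\left(b \right)} = 1$ ($x{\left(b \right)} = -2 + 3 = 1$)
$c{\left(k,w \right)} = 7$ ($c{\left(k,w \right)} = 9 - 2 = 7$)
$H = - \frac{7}{9}$ ($H = - \frac{1}{3 \cdot \frac{3}{7}} = \left(- \frac{1}{3}\right) \frac{7}{3} = - \frac{7}{9} \approx -0.77778$)
$\left(-34 + H\right)^{2} = \left(-34 - \frac{7}{9}\right)^{2} = \left(- \frac{313}{9}\right)^{2} = \frac{97969}{81}$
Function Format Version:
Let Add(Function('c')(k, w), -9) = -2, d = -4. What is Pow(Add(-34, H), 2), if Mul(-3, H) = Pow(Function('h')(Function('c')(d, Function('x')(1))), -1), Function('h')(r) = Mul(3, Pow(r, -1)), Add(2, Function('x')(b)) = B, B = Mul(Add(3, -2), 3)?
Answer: Rational(97969, 81) ≈ 1209.5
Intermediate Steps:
B = 3 (B = Mul(1, 3) = 3)
Function('x')(b) = 1 (Function('x')(b) = Add(-2, 3) = 1)
Function('c')(k, w) = 7 (Function('c')(k, w) = Add(9, -2) = 7)
H = Rational(-7, 9) (H = Mul(Rational(-1, 3), Pow(Mul(3, Pow(7, -1)), -1)) = Mul(Rational(-1, 3), Pow(Mul(3, Rational(1, 7)), -1)) = Mul(Rational(-1, 3), Pow(Rational(3, 7), -1)) = Mul(Rational(-1, 3), Rational(7, 3)) = Rational(-7, 9) ≈ -0.77778)
Pow(Add(-34, H), 2) = Pow(Add(-34, Rational(-7, 9)), 2) = Pow(Rational(-313, 9), 2) = Rational(97969, 81)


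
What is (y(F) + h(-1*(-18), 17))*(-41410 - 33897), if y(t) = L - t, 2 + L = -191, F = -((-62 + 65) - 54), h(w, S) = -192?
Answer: 32833852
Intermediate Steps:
F = 51 (F = -(3 - 54) = -1*(-51) = 51)
L = -193 (L = -2 - 191 = -193)
y(t) = -193 - t
(y(F) + h(-1*(-18), 17))*(-41410 - 33897) = ((-193 - 1*51) - 192)*(-41410 - 33897) = ((-193 - 51) - 192)*(-75307) = (-244 - 192)*(-75307) = -436*(-75307) = 32833852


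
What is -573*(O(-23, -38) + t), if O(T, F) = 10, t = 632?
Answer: -367866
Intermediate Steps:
-573*(O(-23, -38) + t) = -573*(10 + 632) = -573*642 = -367866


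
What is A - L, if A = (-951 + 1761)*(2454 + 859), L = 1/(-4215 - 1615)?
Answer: 15644979901/5830 ≈ 2.6835e+6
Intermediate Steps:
L = -1/5830 (L = 1/(-5830) = -1/5830 ≈ -0.00017153)
A = 2683530 (A = 810*3313 = 2683530)
A - L = 2683530 - 1*(-1/5830) = 2683530 + 1/5830 = 15644979901/5830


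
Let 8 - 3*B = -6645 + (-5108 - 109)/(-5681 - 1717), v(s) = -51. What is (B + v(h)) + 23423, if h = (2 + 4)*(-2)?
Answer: 189310615/7398 ≈ 25589.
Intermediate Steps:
h = -12 (h = 6*(-2) = -12)
B = 16404559/7398 (B = 8/3 - (-6645 + (-5108 - 109)/(-5681 - 1717))/3 = 8/3 - (-6645 - 5217/(-7398))/3 = 8/3 - (-6645 - 5217*(-1/7398))/3 = 8/3 - (-6645 + 1739/2466)/3 = 8/3 - 1/3*(-16384831/2466) = 8/3 + 16384831/7398 = 16404559/7398 ≈ 2217.4)
(B + v(h)) + 23423 = (16404559/7398 - 51) + 23423 = 16027261/7398 + 23423 = 189310615/7398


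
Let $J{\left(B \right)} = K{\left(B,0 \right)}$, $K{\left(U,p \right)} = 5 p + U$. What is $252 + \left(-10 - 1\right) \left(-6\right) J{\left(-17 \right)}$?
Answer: $-870$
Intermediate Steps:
$K{\left(U,p \right)} = U + 5 p$
$J{\left(B \right)} = B$ ($J{\left(B \right)} = B + 5 \cdot 0 = B + 0 = B$)
$252 + \left(-10 - 1\right) \left(-6\right) J{\left(-17 \right)} = 252 + \left(-10 - 1\right) \left(-6\right) \left(-17\right) = 252 + \left(-11\right) \left(-6\right) \left(-17\right) = 252 + 66 \left(-17\right) = 252 - 1122 = -870$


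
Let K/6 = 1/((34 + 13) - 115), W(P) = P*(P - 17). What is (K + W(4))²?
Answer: 3136441/1156 ≈ 2713.2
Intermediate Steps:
W(P) = P*(-17 + P)
K = -3/34 (K = 6/((34 + 13) - 115) = 6/(47 - 115) = 6/(-68) = 6*(-1/68) = -3/34 ≈ -0.088235)
(K + W(4))² = (-3/34 + 4*(-17 + 4))² = (-3/34 + 4*(-13))² = (-3/34 - 52)² = (-1771/34)² = 3136441/1156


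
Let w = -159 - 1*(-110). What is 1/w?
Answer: -1/49 ≈ -0.020408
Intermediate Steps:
w = -49 (w = -159 + 110 = -49)
1/w = 1/(-49) = -1/49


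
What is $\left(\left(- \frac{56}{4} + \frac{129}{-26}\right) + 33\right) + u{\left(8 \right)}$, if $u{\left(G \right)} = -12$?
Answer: $\frac{53}{26} \approx 2.0385$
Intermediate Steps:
$\left(\left(- \frac{56}{4} + \frac{129}{-26}\right) + 33\right) + u{\left(8 \right)} = \left(\left(- \frac{56}{4} + \frac{129}{-26}\right) + 33\right) - 12 = \left(\left(\left(-56\right) \frac{1}{4} + 129 \left(- \frac{1}{26}\right)\right) + 33\right) - 12 = \left(\left(-14 - \frac{129}{26}\right) + 33\right) - 12 = \left(- \frac{493}{26} + 33\right) - 12 = \frac{365}{26} - 12 = \frac{53}{26}$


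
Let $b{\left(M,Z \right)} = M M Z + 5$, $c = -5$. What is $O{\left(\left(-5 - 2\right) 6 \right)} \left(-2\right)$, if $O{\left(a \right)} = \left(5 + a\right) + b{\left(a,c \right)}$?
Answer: $17704$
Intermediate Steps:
$b{\left(M,Z \right)} = 5 + Z M^{2}$ ($b{\left(M,Z \right)} = M^{2} Z + 5 = Z M^{2} + 5 = 5 + Z M^{2}$)
$O{\left(a \right)} = 10 + a - 5 a^{2}$ ($O{\left(a \right)} = \left(5 + a\right) - \left(-5 + 5 a^{2}\right) = 10 + a - 5 a^{2}$)
$O{\left(\left(-5 - 2\right) 6 \right)} \left(-2\right) = \left(10 + \left(-5 - 2\right) 6 - 5 \left(\left(-5 - 2\right) 6\right)^{2}\right) \left(-2\right) = \left(10 - 42 - 5 \left(\left(-7\right) 6\right)^{2}\right) \left(-2\right) = \left(10 - 42 - 5 \left(-42\right)^{2}\right) \left(-2\right) = \left(10 - 42 - 8820\right) \left(-2\right) = \left(-8852\right) \left(-2\right) = 17704$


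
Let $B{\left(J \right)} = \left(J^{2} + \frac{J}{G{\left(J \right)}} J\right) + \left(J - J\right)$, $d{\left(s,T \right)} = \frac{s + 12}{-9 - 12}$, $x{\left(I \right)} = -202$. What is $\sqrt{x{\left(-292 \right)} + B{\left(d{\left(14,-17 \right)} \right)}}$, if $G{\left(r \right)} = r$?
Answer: $\frac{2 i \sqrt{22238}}{21} \approx 14.202 i$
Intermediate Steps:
$d{\left(s,T \right)} = - \frac{4}{7} - \frac{s}{21}$ ($d{\left(s,T \right)} = \frac{12 + s}{-21} = \left(12 + s\right) \left(- \frac{1}{21}\right) = - \frac{4}{7} - \frac{s}{21}$)
$B{\left(J \right)} = J + J^{2}$ ($B{\left(J \right)} = \left(J^{2} + \frac{J}{J} J\right) + \left(J - J\right) = \left(J^{2} + 1 J\right) + 0 = \left(J^{2} + J\right) + 0 = \left(J + J^{2}\right) + 0 = J + J^{2}$)
$\sqrt{x{\left(-292 \right)} + B{\left(d{\left(14,-17 \right)} \right)}} = \sqrt{-202 + \left(- \frac{4}{7} - \frac{2}{3}\right) \left(1 - \frac{26}{21}\right)} = \sqrt{-202 - \frac{26 \left(1 - \frac{26}{21}\right)}{21}} = \sqrt{-202 - - \frac{130}{441}} = \sqrt{-202 + \frac{130}{441}} = \sqrt{- \frac{88952}{441}} = \frac{2 i \sqrt{22238}}{21}$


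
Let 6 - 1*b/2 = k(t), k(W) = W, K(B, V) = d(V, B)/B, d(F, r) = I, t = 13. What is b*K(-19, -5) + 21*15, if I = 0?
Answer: 315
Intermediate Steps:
d(F, r) = 0
K(B, V) = 0 (K(B, V) = 0/B = 0)
b = -14 (b = 12 - 2*13 = 12 - 26 = -14)
b*K(-19, -5) + 21*15 = -14*0 + 21*15 = 0 + 315 = 315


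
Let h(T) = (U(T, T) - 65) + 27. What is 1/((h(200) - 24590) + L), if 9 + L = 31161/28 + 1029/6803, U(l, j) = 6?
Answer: -190484/4479794309 ≈ -4.2521e-5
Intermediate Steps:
L = 210302739/190484 (L = -9 + (31161/28 + 1029/6803) = -9 + 212017095/190484 = 210302739/190484 ≈ 1104.0)
h(T) = -32 (h(T) = (6 - 65) + 27 = -59 + 27 = -32)
1/((h(200) - 24590) + L) = 1/((-32 - 24590) + 210302739/190484) = 1/(-24622 + 210302739/190484) = 1/(-4479794309/190484) = -190484/4479794309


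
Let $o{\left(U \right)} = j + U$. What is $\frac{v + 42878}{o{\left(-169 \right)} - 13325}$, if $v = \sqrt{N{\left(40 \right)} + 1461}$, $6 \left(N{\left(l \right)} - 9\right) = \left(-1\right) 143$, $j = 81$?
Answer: $- \frac{42878}{13413} - \frac{\sqrt{52062}}{80478} \approx -3.1996$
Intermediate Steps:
$N{\left(l \right)} = - \frac{89}{6}$ ($N{\left(l \right)} = 9 + \frac{\left(-1\right) 143}{6} = 9 + \frac{1}{6} \left(-143\right) = 9 - \frac{143}{6} = - \frac{89}{6}$)
$o{\left(U \right)} = 81 + U$
$v = \frac{\sqrt{52062}}{6}$ ($v = \sqrt{- \frac{89}{6} + 1461} = \sqrt{\frac{8677}{6}} = \frac{\sqrt{52062}}{6} \approx 38.029$)
$\frac{v + 42878}{o{\left(-169 \right)} - 13325} = \frac{\frac{\sqrt{52062}}{6} + 42878}{\left(81 - 169\right) - 13325} = \frac{42878 + \frac{\sqrt{52062}}{6}}{-88 - 13325} = \frac{42878 + \frac{\sqrt{52062}}{6}}{-13413} = \left(42878 + \frac{\sqrt{52062}}{6}\right) \left(- \frac{1}{13413}\right) = - \frac{42878}{13413} - \frac{\sqrt{52062}}{80478}$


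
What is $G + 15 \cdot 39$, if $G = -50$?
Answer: $535$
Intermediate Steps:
$G + 15 \cdot 39 = -50 + 15 \cdot 39 = -50 + 585 = 535$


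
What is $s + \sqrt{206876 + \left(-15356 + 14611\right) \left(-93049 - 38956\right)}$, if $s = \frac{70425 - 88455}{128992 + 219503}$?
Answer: $- \frac{1202}{23233} + \sqrt{98550601} \approx 9927.2$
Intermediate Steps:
$s = - \frac{1202}{23233}$ ($s = - \frac{18030}{348495} = \left(-18030\right) \frac{1}{348495} = - \frac{1202}{23233} \approx -0.051737$)
$s + \sqrt{206876 + \left(-15356 + 14611\right) \left(-93049 - 38956\right)} = - \frac{1202}{23233} + \sqrt{206876 + \left(-15356 + 14611\right) \left(-93049 - 38956\right)} = - \frac{1202}{23233} + \sqrt{206876 - -98343725} = - \frac{1202}{23233} + \sqrt{206876 + 98343725} = - \frac{1202}{23233} + \sqrt{98550601}$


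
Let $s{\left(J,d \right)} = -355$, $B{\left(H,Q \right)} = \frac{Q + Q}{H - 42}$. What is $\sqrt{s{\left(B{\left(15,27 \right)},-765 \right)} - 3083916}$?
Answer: $i \sqrt{3084271} \approx 1756.2 i$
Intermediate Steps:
$B{\left(H,Q \right)} = \frac{2 Q}{-42 + H}$
$\sqrt{s{\left(B{\left(15,27 \right)},-765 \right)} - 3083916} = \sqrt{-355 - 3083916} = \sqrt{-3084271} = i \sqrt{3084271}$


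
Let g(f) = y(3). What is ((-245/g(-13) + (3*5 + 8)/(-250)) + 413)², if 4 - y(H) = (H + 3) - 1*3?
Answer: 1762068529/62500 ≈ 28193.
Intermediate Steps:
y(H) = 4 - H (y(H) = 4 - ((H + 3) - 1*3) = 4 - ((3 + H) - 3) = 4 - H)
g(f) = 1 (g(f) = 4 - 1*3 = 4 - 3 = 1)
((-245/g(-13) + (3*5 + 8)/(-250)) + 413)² = ((-245/1 + (3*5 + 8)/(-250)) + 413)² = ((-245*1 + (15 + 8)*(-1/250)) + 413)² = ((-245 + 23*(-1/250)) + 413)² = ((-245 - 23/250) + 413)² = (-61273/250 + 413)² = (41977/250)² = 1762068529/62500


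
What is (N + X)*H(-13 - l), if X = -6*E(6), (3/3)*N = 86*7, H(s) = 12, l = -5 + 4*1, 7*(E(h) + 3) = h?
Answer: 51648/7 ≈ 7378.3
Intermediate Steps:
E(h) = -3 + h/7
l = -1 (l = -5 + 4 = -1)
N = 602 (N = 86*7 = 602)
X = 90/7 (X = -6*(-3 + (⅐)*6) = -6*(-3 + 6/7) = -6*(-15)/7 = -2*(-45/7) = 90/7 ≈ 12.857)
(N + X)*H(-13 - l) = (602 + 90/7)*12 = (4304/7)*12 = 51648/7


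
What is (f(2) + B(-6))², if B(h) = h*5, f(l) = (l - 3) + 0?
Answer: 961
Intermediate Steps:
f(l) = -3 + l (f(l) = (-3 + l) + 0 = -3 + l)
B(h) = 5*h
(f(2) + B(-6))² = ((-3 + 2) + 5*(-6))² = (-1 - 30)² = (-31)² = 961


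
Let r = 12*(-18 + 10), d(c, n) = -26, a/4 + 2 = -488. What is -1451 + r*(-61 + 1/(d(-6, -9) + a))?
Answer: 1458071/331 ≈ 4405.0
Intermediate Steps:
a = -1960 (a = -8 + 4*(-488) = -8 - 1952 = -1960)
r = -96 (r = 12*(-8) = -96)
-1451 + r*(-61 + 1/(d(-6, -9) + a)) = -1451 - 96*(-61 + 1/(-26 - 1960)) = -1451 - 96*(-61 + 1/(-1986)) = -1451 - 96*(-61 - 1/1986) = -1451 - 96*(-121147/1986) = -1451 + 1938352/331 = 1458071/331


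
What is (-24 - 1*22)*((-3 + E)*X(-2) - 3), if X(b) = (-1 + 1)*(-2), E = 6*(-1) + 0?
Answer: 138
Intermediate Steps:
E = -6 (E = -6 + 0 = -6)
X(b) = 0 (X(b) = 0*(-2) = 0)
(-24 - 1*22)*((-3 + E)*X(-2) - 3) = (-24 - 1*22)*((-3 - 6)*0 - 3) = (-24 - 22)*(-9*0 - 3) = -46*(0 - 3) = -46*(-3) = 138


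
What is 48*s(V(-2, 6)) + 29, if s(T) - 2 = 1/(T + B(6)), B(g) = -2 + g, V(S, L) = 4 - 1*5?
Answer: 141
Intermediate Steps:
V(S, L) = -1 (V(S, L) = 4 - 5 = -1)
s(T) = 2 + 1/(4 + T) (s(T) = 2 + 1/(T + (-2 + 6)) = 2 + 1/(T + 4) = 2 + 1/(4 + T))
48*s(V(-2, 6)) + 29 = 48*((9 + 2*(-1))/(4 - 1)) + 29 = 48*((9 - 2)/3) + 29 = 48*((1/3)*7) + 29 = 48*(7/3) + 29 = 112 + 29 = 141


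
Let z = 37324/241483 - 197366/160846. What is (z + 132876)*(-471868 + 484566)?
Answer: 4681091770524090458/2774398187 ≈ 1.6872e+9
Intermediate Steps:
z = -20828558837/19420787309 (z = 37324*(1/241483) - 197366*1/160846 = 37324/241483 - 98683/80423 = -20828558837/19420787309 ≈ -1.0725)
(z + 132876)*(-471868 + 484566) = (-20828558837/19420787309 + 132876)*(-471868 + 484566) = (2580535705911847/19420787309)*12698 = 4681091770524090458/2774398187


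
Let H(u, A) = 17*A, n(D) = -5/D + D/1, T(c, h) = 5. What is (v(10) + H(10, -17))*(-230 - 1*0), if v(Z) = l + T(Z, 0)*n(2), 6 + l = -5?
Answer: 69575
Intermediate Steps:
n(D) = D - 5/D (n(D) = -5/D + D*1 = -5/D + D = D - 5/D)
l = -11 (l = -6 - 5 = -11)
v(Z) = -27/2 (v(Z) = -11 + 5*(2 - 5/2) = -11 + 5*(-1/2) = -11 - 5/2 = -27/2)
(v(10) + H(10, -17))*(-230 - 1*0) = (-27/2 + 17*(-17))*(-230 - 1*0) = (-27/2 - 289)*(-230 + 0) = -605/2*(-230) = 69575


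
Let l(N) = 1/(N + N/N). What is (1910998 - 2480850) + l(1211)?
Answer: -690660623/1212 ≈ -5.6985e+5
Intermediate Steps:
l(N) = 1/(1 + N) (l(N) = 1/(N + 1) = 1/(1 + N))
(1910998 - 2480850) + l(1211) = (1910998 - 2480850) + 1/(1 + 1211) = -569852 + 1/1212 = -690660623/1212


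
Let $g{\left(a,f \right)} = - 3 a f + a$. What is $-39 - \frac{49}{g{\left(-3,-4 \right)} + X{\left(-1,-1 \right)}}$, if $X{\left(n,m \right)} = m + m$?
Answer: $- \frac{1550}{41} \approx -37.805$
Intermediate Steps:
$X{\left(n,m \right)} = 2 m$
$g{\left(a,f \right)} = a - 3 a f$ ($g{\left(a,f \right)} = - 3 a f + a = a - 3 a f$)
$-39 - \frac{49}{g{\left(-3,-4 \right)} + X{\left(-1,-1 \right)}} = -39 - \frac{49}{- 3 \left(1 - -12\right) + 2 \left(-1\right)} = -39 - \frac{49}{- 3 \left(1 + 12\right) - 2} = -39 - \frac{49}{\left(-3\right) 13 - 2} = -39 - \frac{49}{-39 - 2} = -39 - \frac{49}{-41} = -39 - - \frac{49}{41} = -39 + \frac{49}{41} = - \frac{1550}{41}$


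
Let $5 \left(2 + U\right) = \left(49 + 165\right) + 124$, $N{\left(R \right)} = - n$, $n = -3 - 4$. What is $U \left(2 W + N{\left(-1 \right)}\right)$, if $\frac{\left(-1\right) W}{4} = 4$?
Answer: $-1640$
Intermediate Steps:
$W = -16$ ($W = \left(-4\right) 4 = -16$)
$n = -7$
$N{\left(R \right)} = 7$ ($N{\left(R \right)} = \left(-1\right) \left(-7\right) = 7$)
$U = \frac{328}{5}$ ($U = -2 + \frac{\left(49 + 165\right) + 124}{5} = -2 + \frac{214 + 124}{5} = -2 + \frac{1}{5} \cdot 338 = -2 + \frac{338}{5} = \frac{328}{5} \approx 65.6$)
$U \left(2 W + N{\left(-1 \right)}\right) = \frac{328 \left(2 \left(-16\right) + 7\right)}{5} = \frac{328 \left(-32 + 7\right)}{5} = \frac{328}{5} \left(-25\right) = -1640$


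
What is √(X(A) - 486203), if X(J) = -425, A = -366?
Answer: 38*I*√337 ≈ 697.59*I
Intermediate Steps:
√(X(A) - 486203) = √(-425 - 486203) = √(-486628) = 38*I*√337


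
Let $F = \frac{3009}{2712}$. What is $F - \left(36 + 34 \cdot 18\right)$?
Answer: $- \frac{584789}{904} \approx -646.89$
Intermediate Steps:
$F = \frac{1003}{904}$ ($F = 3009 \cdot \frac{1}{2712} = \frac{1003}{904} \approx 1.1095$)
$F - \left(36 + 34 \cdot 18\right) = \frac{1003}{904} - \left(36 + 34 \cdot 18\right) = \frac{1003}{904} - \left(36 + 612\right) = \frac{1003}{904} - 648 = - \frac{584789}{904}$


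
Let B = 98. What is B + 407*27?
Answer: 11087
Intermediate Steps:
B + 407*27 = 98 + 407*27 = 98 + 10989 = 11087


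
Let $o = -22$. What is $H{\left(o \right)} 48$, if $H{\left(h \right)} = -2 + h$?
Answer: $-1152$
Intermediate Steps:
$H{\left(o \right)} 48 = \left(-2 - 22\right) 48 = \left(-24\right) 48 = -1152$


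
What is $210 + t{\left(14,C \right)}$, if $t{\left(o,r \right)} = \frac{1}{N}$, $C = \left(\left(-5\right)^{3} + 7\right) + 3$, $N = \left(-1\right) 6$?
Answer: $\frac{1259}{6} \approx 209.83$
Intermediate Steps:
$N = -6$
$C = -115$ ($C = \left(-125 + 7\right) + 3 = -118 + 3 = -115$)
$t{\left(o,r \right)} = - \frac{1}{6}$ ($t{\left(o,r \right)} = \frac{1}{-6} = - \frac{1}{6}$)
$210 + t{\left(14,C \right)} = 210 - \frac{1}{6} = \frac{1259}{6}$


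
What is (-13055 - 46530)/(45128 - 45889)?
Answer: 59585/761 ≈ 78.298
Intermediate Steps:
(-13055 - 46530)/(45128 - 45889) = -59585/(-761) = -59585*(-1/761) = 59585/761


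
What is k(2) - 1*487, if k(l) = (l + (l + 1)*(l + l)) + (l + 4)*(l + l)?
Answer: -449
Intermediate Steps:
k(l) = l + 2*l*(1 + l) + 2*l*(4 + l) (k(l) = (l + (1 + l)*(2*l)) + (4 + l)*(2*l) = (l + 2*l*(1 + l)) + 2*l*(4 + l) = l + 2*l*(1 + l) + 2*l*(4 + l))
k(2) - 1*487 = 2*(11 + 4*2) - 1*487 = 2*(11 + 8) - 487 = 2*19 - 487 = 38 - 487 = -449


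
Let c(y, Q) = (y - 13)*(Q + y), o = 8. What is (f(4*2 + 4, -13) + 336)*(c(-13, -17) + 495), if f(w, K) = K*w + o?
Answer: 239700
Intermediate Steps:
f(w, K) = 8 + K*w (f(w, K) = K*w + 8 = 8 + K*w)
c(y, Q) = (-13 + y)*(Q + y)
(f(4*2 + 4, -13) + 336)*(c(-13, -17) + 495) = ((8 - 13*(4*2 + 4)) + 336)*(((-13)² - 13*(-17) - 13*(-13) - 17*(-13)) + 495) = ((8 - 13*(8 + 4)) + 336)*((169 + 221 + 169 + 221) + 495) = ((8 - 13*12) + 336)*(780 + 495) = ((8 - 156) + 336)*1275 = (-148 + 336)*1275 = 188*1275 = 239700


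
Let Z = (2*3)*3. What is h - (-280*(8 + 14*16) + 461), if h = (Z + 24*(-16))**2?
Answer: 198455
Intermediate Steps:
Z = 18 (Z = 6*3 = 18)
h = 133956 (h = (18 + 24*(-16))**2 = (18 - 384)**2 = (-366)**2 = 133956)
h - (-280*(8 + 14*16) + 461) = 133956 - (-280*(8 + 14*16) + 461) = 133956 - (-280*(8 + 224) + 461) = 133956 - (-280*232 + 461) = 133956 - (-64960 + 461) = 133956 - 1*(-64499) = 133956 + 64499 = 198455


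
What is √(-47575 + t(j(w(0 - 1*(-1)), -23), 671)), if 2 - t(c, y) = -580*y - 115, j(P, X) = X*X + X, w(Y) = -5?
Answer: √341722 ≈ 584.57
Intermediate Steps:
j(P, X) = X + X² (j(P, X) = X² + X = X + X²)
t(c, y) = 117 + 580*y (t(c, y) = 2 - (-580*y - 115) = 2 - (-115 - 580*y) = 2 + (115 + 580*y) = 117 + 580*y)
√(-47575 + t(j(w(0 - 1*(-1)), -23), 671)) = √(-47575 + (117 + 580*671)) = √(-47575 + (117 + 389180)) = √(-47575 + 389297) = √341722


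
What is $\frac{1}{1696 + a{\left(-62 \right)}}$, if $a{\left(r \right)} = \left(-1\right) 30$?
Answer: $\frac{1}{1666} \approx 0.00060024$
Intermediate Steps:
$a{\left(r \right)} = -30$
$\frac{1}{1696 + a{\left(-62 \right)}} = \frac{1}{1696 - 30} = \frac{1}{1666}$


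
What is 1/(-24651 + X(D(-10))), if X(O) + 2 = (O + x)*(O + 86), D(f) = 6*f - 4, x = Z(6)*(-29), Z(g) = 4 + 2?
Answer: -1/29889 ≈ -3.3457e-5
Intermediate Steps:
Z(g) = 6
x = -174 (x = 6*(-29) = -174)
D(f) = -4 + 6*f
X(O) = -2 + (-174 + O)*(86 + O) (X(O) = -2 + (O - 174)*(O + 86) = -2 + (-174 + O)*(86 + O))
1/(-24651 + X(D(-10))) = 1/(-24651 + (-14966 + (-4 + 6*(-10))**2 - 88*(-4 + 6*(-10)))) = 1/(-24651 + (-14966 + (-4 - 60)**2 - 88*(-4 - 60))) = 1/(-24651 + (-14966 + (-64)**2 - 88*(-64))) = 1/(-24651 + (-14966 + 4096 + 5632)) = 1/(-24651 - 5238) = 1/(-29889) = -1/29889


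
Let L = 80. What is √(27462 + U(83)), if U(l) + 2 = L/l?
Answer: 2*√47294645/83 ≈ 165.71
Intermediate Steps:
U(l) = -2 + 80/l
√(27462 + U(83)) = √(27462 + (-2 + 80/83)) = √(27462 - 86/83) = √(2279260/83) = 2*√47294645/83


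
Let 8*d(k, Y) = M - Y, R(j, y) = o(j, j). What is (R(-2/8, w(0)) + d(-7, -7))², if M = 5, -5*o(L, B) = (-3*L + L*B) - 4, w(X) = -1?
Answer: 29241/6400 ≈ 4.5689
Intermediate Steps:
o(L, B) = ⅘ + 3*L/5 - B*L/5 (o(L, B) = -((-3*L + L*B) - 4)/5 = -((-3*L + B*L) - 4)/5 = -(-4 - 3*L + B*L)/5 = ⅘ + 3*L/5 - B*L/5)
R(j, y) = ⅘ - j²/5 + 3*j/5 (R(j, y) = ⅘ + 3*j/5 - j*j/5 = ⅘ + 3*j/5 - j²/5 = ⅘ - j²/5 + 3*j/5)
d(k, Y) = 5/8 - Y/8 (d(k, Y) = (5 - Y)/8 = 5/8 - Y/8)
(R(-2/8, w(0)) + d(-7, -7))² = ((⅘ - (-2/8)²/5 + 3*(-2/8)/5) + (5/8 - ⅛*(-7)))² = ((⅘ - (-2*⅛)²/5 + 3*(-2*⅛)/5) + (5/8 + 7/8))² = ((⅘ - (-¼)²/5 + (⅗)*(-¼)) + 3/2)² = ((⅘ - ⅕*1/16 - 3/20) + 3/2)² = ((⅘ - 1/80 - 3/20) + 3/2)² = (51/80 + 3/2)² = (171/80)² = 29241/6400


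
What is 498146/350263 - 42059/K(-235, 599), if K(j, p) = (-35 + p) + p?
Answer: -14152367719/407355869 ≈ -34.742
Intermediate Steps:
K(j, p) = -35 + 2*p
498146/350263 - 42059/K(-235, 599) = 498146/350263 - 42059/(-35 + 2*599) = 498146*(1/350263) - 42059/(-35 + 1198) = 498146/350263 - 42059/1163 = -14152367719/407355869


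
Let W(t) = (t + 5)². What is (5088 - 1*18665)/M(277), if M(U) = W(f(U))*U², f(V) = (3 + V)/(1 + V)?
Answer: -262321217/53497377025 ≈ -0.0049034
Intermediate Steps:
f(V) = (3 + V)/(1 + V)
W(t) = (5 + t)²
M(U) = U²*(5 + (3 + U)/(1 + U))² (M(U) = (5 + (3 + U)/(1 + U))²*U² = U²*(5 + (3 + U)/(1 + U))²)
(5088 - 1*18665)/M(277) = (5088 - 1*18665)/((4*277²*(4 + 3*277)²/(1 + 277)²)) = (5088 - 18665)/((4*76729*(4 + 831)²/278²)) = -13577/(4*76729*(1/77284)*835²) = -13577/(4*76729*(1/77284)*697225) = -13577/53497377025/19321 = -13577*19321/53497377025 = -262321217/53497377025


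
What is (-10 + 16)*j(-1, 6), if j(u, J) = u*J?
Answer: -36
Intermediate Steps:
j(u, J) = J*u
(-10 + 16)*j(-1, 6) = (-10 + 16)*(6*(-1)) = 6*(-6) = -36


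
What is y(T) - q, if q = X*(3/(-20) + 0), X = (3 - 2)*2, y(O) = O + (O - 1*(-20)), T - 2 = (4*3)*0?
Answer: 243/10 ≈ 24.300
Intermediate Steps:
T = 2 (T = 2 + (4*3)*0 = 2 + 12*0 = 2 + 0 = 2)
y(O) = 20 + 2*O (y(O) = O + (O + 20) = O + (20 + O) = 20 + 2*O)
X = 2 (X = 1*2 = 2)
q = -3/10 (q = 2*(3/(-20) + 0) = 2*(3*(-1/20) + 0) = 2*(-3/20 + 0) = 2*(-3/20) = -3/10 ≈ -0.30000)
y(T) - q = (20 + 2*2) - 1*(-3/10) = (20 + 4) + 3/10 = 24 + 3/10 = 243/10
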